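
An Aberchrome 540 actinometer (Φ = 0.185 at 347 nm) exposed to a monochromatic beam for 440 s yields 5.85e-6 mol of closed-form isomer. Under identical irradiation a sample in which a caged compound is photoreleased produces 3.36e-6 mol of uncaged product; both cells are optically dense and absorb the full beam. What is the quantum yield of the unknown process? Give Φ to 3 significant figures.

Φ = 0.106

Photons absorbed by the actinometer: 5.85e-6 / 0.185 = 3.162e-5 mol.
Φ(unknown) = 3.36e-6 / 3.162e-5 = 0.106.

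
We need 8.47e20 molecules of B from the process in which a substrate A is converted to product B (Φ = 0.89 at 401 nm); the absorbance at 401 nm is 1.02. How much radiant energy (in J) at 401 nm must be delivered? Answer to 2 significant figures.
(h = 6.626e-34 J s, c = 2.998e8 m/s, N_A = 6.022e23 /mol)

Product: 8.47e20 / 6.022e23 = 0.001407 mol.
Photons that must be absorbed: 0.001407 / 0.89 = 0.001581 mol.
Fraction absorbed: 1 − 10^(−1.02) = 0.9045.
Incident photons needed: 0.001581 / 0.9045 = 0.001748 mol.
Photon energy: hc/λ = 4.954e-19 J; per mole, 2.983e5 J mol⁻¹.
Energy required: 0.001748 × 2.983e5 = 520 J.

520 J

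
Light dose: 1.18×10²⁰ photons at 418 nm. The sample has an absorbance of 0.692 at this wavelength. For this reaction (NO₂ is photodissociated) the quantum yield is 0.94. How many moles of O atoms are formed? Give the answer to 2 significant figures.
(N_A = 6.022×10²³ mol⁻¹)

1.5×10⁻⁴ mol

Moles of photons: 1.18×10²⁰ / 6.022×10²³ = 1.959×10⁻⁴ mol.
Fraction absorbed: 1 − 10^(−0.692) = 0.7968.
Photons absorbed: 0.7968 × 1.959×10⁻⁴ = 1.561×10⁻⁴ mol.
Product: Φ × n_abs = 0.94 × 1.561×10⁻⁴ = 1.467×10⁻⁴ mol.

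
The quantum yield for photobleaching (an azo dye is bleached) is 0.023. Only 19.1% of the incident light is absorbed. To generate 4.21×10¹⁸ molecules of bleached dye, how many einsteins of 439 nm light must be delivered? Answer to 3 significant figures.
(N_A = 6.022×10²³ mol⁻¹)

0.00159 einstein

Product: 4.21×10¹⁸ / 6.022×10²³ = 6.991×10⁻⁶ mol.
Photons that must be absorbed: 6.991×10⁻⁶ / 0.023 = 3.040×10⁻⁴ mol.
Incident photons needed: 3.040×10⁻⁴ / 0.191 = 0.001592 mol.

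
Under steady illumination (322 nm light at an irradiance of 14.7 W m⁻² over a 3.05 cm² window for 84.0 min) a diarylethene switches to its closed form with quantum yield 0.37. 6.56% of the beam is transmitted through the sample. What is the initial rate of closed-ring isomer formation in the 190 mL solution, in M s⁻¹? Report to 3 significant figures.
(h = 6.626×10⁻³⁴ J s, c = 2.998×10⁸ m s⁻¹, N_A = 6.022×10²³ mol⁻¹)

Photon energy at 322 nm: hc/λ = (6.626×10⁻³⁴)(2.998×10⁸)/(322×10⁻⁹) = 6.169×10⁻¹⁹ J.
Energy delivered: (14.7 W m⁻²)(3.05×10⁻⁴ m²)(5040 s) = 22.60 J.
Photons incident: 22.60 / 6.169×10⁻¹⁹ = 3.663×10¹⁹, i.e. 3.663×10¹⁹/6.022×10²³ = 6.083×10⁻⁵ mol.
Fraction absorbed: 1 − 6.56/100 = 0.9344.
Photons absorbed: 0.9344 × 6.083×10⁻⁵ = 5.684×10⁻⁵ mol.
Product formed: 0.37 × 5.684×10⁻⁵ = 2.103×10⁻⁵ mol.
Rate: 2.103×10⁻⁵ mol / (5040 s × 0.19 L) = 2.20×10⁻⁸ M s⁻¹.

2.20×10⁻⁸ M s⁻¹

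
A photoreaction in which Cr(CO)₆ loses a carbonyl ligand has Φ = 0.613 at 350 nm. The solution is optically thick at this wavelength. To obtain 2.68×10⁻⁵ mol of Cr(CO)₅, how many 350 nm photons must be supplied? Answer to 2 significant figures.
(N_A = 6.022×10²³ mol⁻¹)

Photons that must be absorbed: 2.68×10⁻⁵ / 0.613 = 4.372×10⁻⁵ mol.
Photon count: 4.372×10⁻⁵ × 6.022×10²³ = 2.6×10¹⁹.

2.6×10¹⁹ photons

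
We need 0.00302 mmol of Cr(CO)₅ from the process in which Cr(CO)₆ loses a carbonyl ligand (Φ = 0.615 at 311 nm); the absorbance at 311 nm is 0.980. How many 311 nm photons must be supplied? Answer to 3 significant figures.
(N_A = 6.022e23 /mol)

3.30e18 photons

Product: 0.00302 mmol = 3.02e-6 mol.
Photons that must be absorbed: 3.02e-6 / 0.615 = 4.911e-6 mol.
Fraction absorbed: 1 − 10^(−0.980) = 0.8953.
Incident photons needed: 4.911e-6 / 0.8953 = 5.485e-6 mol.
Photon count: 5.485e-6 × 6.022e23 = 3.30e18.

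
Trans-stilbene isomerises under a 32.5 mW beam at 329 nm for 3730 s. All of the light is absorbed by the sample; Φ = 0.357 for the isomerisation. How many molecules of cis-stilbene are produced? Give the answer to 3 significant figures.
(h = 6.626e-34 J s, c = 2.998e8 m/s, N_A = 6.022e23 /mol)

Photon energy at 329 nm: hc/λ = (6.626e-34)(2.998e8)/(329e-9) = 6.038e-19 J.
Energy delivered: (32.5 mW)(3730 s) = 121.2 J.
Photons incident: 121.2 / 6.038e-19 = 2.007e20, i.e. 2.007e20/6.022e23 = 3.333e-4 mol.
Product: Φ × n_abs = 0.357 × 3.333e-4 = 1.190e-4 mol.
As a count: 1.190e-4 × 6.022e23 = 7.17e19.

7.17e19 molecules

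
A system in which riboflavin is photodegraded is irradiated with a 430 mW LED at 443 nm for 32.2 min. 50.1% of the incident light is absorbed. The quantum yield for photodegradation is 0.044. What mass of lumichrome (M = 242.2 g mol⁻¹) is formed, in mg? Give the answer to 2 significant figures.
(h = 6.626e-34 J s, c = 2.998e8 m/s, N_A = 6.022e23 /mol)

Photon energy at 443 nm: hc/λ = (6.626e-34)(2.998e8)/(443e-9) = 4.484e-19 J.
Energy delivered: (430 mW)(1932 s) = 830.8 J.
Photons incident: 830.8 / 4.484e-19 = 1.853e21, i.e. 1.853e21/6.022e23 = 0.003077 mol.
Photons absorbed: 0.501 × 0.003077 = 0.001542 mol.
Product: Φ × n_abs = 0.044 × 0.001542 = 6.785e-5 mol.
Mass: 6.785e-5 × 242.2 = 0.01643 g = 16 mg.

16 mg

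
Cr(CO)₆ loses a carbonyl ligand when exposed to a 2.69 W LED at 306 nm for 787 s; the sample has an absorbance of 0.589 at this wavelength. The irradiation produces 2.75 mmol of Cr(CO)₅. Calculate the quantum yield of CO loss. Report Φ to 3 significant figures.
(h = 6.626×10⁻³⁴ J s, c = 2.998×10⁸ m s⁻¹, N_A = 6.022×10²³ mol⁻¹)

Product: 2.75 mmol = 0.00275 mol.
Photon energy at 306 nm: hc/λ = (6.626×10⁻³⁴)(2.998×10⁸)/(306×10⁻⁹) = 6.492×10⁻¹⁹ J.
Energy delivered: (2.69 W)(787 s) = 2117 J.
Photons incident: 2117 / 6.492×10⁻¹⁹ = 3.261×10²¹, i.e. 3.261×10²¹/6.022×10²³ = 0.005415 mol.
Fraction absorbed: 1 − 10^(−0.589) = 0.7424.
Photons absorbed: 0.7424 × 0.005415 = 0.004020 mol.
Φ = 0.00275 mol / 0.004020 mol photons = 0.684.

Φ = 0.684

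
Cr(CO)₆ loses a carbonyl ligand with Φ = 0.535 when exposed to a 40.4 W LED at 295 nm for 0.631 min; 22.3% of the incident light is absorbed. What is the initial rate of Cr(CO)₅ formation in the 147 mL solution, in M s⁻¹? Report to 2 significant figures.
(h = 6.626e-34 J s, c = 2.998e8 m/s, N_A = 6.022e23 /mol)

Photon energy at 295 nm: hc/λ = (6.626e-34)(2.998e8)/(295e-9) = 6.734e-19 J.
Energy delivered: (40.4 W)(37.86 s) = 1530 J.
Photons incident: 1530 / 6.734e-19 = 2.272e21, i.e. 2.272e21/6.022e23 = 0.003773 mol.
Photons absorbed: 0.223 × 0.003773 = 8.414e-4 mol.
Product formed: 0.535 × 8.414e-4 = 4.501e-4 mol.
Rate: 4.501e-4 mol / (37.86 s × 0.147 L) = 8.1e-5 M s⁻¹.

8.1e-5 M s⁻¹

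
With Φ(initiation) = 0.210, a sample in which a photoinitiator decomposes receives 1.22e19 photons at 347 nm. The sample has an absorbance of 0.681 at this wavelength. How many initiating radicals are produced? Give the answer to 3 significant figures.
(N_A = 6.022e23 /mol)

Moles of photons: 1.22e19 / 6.022e23 = 2.026e-5 mol.
Fraction absorbed: 1 − 10^(−0.681) = 0.7916.
Photons absorbed: 0.7916 × 2.026e-5 = 1.604e-5 mol.
Product: Φ × n_abs = 0.210 × 1.604e-5 = 3.368e-6 mol.
As a count: 3.368e-6 × 6.022e23 = 2.03e18.

2.03e18 initiating radicals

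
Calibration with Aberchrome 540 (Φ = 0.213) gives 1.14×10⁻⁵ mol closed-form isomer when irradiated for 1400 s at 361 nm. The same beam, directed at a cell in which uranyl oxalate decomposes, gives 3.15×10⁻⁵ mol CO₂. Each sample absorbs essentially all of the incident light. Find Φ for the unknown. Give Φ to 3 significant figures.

Photons absorbed by the actinometer: 1.14×10⁻⁵ / 0.213 = 5.352×10⁻⁵ mol.
Φ(unknown) = 3.15×10⁻⁵ / 5.352×10⁻⁵ = 0.589.

Φ = 0.589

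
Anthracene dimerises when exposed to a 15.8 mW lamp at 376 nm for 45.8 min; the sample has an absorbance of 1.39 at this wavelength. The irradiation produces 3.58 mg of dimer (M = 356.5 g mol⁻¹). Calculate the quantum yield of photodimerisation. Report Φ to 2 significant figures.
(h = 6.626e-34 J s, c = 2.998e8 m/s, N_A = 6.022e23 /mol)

Φ = 0.077

Product: 3.58 mg / 356.5 g mol⁻¹ = 1.004e-5 mol.
Photon energy at 376 nm: hc/λ = (6.626e-34)(2.998e8)/(376e-9) = 5.283e-19 J.
Energy delivered: (15.8 mW)(2748 s) = 43.42 J.
Photons incident: 43.42 / 5.283e-19 = 8.219e19, i.e. 8.219e19/6.022e23 = 1.365e-4 mol.
Fraction absorbed: 1 − 10^(−1.39) = 0.9593.
Photons absorbed: 0.9593 × 1.365e-4 = 1.309e-4 mol.
Φ = 1.004e-5 mol / 1.309e-4 mol photons = 0.077.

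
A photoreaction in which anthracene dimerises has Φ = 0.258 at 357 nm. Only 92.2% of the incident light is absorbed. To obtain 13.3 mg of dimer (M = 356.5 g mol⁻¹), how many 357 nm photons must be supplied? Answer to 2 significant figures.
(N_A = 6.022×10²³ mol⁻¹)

9.4×10¹⁹ photons

Product: 13.3 mg / 356.5 g mol⁻¹ = 3.731×10⁻⁵ mol.
Photons that must be absorbed: 3.731×10⁻⁵ / 0.258 = 1.446×10⁻⁴ mol.
Incident photons needed: 1.446×10⁻⁴ / 0.922 = 1.568×10⁻⁴ mol.
Photon count: 1.568×10⁻⁴ × 6.022×10²³ = 9.4×10¹⁹.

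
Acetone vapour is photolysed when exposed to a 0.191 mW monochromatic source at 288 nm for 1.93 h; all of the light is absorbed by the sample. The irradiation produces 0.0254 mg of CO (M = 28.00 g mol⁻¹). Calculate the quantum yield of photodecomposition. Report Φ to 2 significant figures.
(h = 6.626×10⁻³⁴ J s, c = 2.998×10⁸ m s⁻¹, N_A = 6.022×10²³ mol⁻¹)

Φ = 0.28

Product: 0.0254 mg / 28.00 g mol⁻¹ = 9.071×10⁻⁷ mol.
Photon energy at 288 nm: hc/λ = (6.626×10⁻³⁴)(2.998×10⁸)/(288×10⁻⁹) = 6.897×10⁻¹⁹ J.
Energy delivered: (0.191 mW)(6948 s) = 1.327 J.
Photons incident: 1.327 / 6.897×10⁻¹⁹ = 1.924×10¹⁸, i.e. 1.924×10¹⁸/6.022×10²³ = 3.195×10⁻⁶ mol.
Φ = 9.071×10⁻⁷ mol / 3.195×10⁻⁶ mol photons = 0.28.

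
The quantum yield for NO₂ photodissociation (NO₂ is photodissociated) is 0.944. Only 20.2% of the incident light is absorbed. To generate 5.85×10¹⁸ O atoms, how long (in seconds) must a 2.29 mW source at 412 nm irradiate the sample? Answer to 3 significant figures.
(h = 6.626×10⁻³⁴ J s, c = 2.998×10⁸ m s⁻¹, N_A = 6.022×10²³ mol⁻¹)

t ≈ 6460 s

Product: 5.85×10¹⁸ / 6.022×10²³ = 9.714×10⁻⁶ mol.
Photons that must be absorbed: 9.714×10⁻⁶ / 0.944 = 1.029×10⁻⁵ mol.
Incident photons needed: 1.029×10⁻⁵ / 0.202 = 5.094×10⁻⁵ mol.
Photon energy: hc/λ = 4.822×10⁻¹⁹ J; per mole, 2.904×10⁵ J mol⁻¹.
Energy required: 5.094×10⁻⁵ × 2.904×10⁵ = 14.79 J.
Time: 14.79 J / 0.00229 W = 6460 s.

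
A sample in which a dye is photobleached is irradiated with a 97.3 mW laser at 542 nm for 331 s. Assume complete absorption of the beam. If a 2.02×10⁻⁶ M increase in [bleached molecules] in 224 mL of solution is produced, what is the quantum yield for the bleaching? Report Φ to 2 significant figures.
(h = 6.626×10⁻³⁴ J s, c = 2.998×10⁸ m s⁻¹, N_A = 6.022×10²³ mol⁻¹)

Product: (2.02×10⁻⁶ M)(0.224 L) = 4.525×10⁻⁷ mol.
Photon energy at 542 nm: hc/λ = (6.626×10⁻³⁴)(2.998×10⁸)/(542×10⁻⁹) = 3.665×10⁻¹⁹ J.
Energy delivered: (97.3 mW)(331 s) = 32.21 J.
Photons incident: 32.21 / 3.665×10⁻¹⁹ = 8.789×10¹⁹, i.e. 8.789×10¹⁹/6.022×10²³ = 1.459×10⁻⁴ mol.
Φ = 4.525×10⁻⁷ mol / 1.459×10⁻⁴ mol photons = 0.0031.

Φ = 0.0031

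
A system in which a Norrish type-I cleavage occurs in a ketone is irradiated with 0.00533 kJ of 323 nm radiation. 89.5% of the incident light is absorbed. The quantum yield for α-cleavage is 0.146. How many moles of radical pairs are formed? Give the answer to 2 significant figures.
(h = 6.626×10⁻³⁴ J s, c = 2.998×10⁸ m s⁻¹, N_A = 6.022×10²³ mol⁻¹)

1.9×10⁻⁶ mol

Photon energy at 323 nm: hc/λ = (6.626×10⁻³⁴)(2.998×10⁸)/(323×10⁻⁹) = 6.150×10⁻¹⁹ J.
Incident energy: 0.00533 kJ = 5.33 J.
Photons incident: 5.33 / 6.150×10⁻¹⁹ = 8.667×10¹⁸, i.e. 8.667×10¹⁸/6.022×10²³ = 1.439×10⁻⁵ mol.
Photons absorbed: 0.895 × 1.439×10⁻⁵ = 1.288×10⁻⁵ mol.
Product: Φ × n_abs = 0.146 × 1.288×10⁻⁵ = 1.880×10⁻⁶ mol.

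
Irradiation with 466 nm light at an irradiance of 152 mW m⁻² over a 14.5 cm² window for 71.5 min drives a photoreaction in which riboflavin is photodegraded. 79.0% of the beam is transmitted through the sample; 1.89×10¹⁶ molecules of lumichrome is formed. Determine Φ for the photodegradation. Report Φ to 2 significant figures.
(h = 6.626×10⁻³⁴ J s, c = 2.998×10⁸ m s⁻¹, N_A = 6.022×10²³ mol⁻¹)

Product: 1.89×10¹⁶ / 6.022×10²³ = 3.138×10⁻⁸ mol.
Photon energy at 466 nm: hc/λ = (6.626×10⁻³⁴)(2.998×10⁸)/(466×10⁻⁹) = 4.263×10⁻¹⁹ J.
Energy delivered: (152 mW m⁻²)(14.5×10⁻⁴ m²)(4290 s) = 0.9455 J.
Photons incident: 0.9455 / 4.263×10⁻¹⁹ = 2.218×10¹⁸, i.e. 2.218×10¹⁸/6.022×10²³ = 3.683×10⁻⁶ mol.
Fraction absorbed: 1 − 79.0/100 = 0.2100.
Photons absorbed: 0.2100 × 3.683×10⁻⁶ = 7.734×10⁻⁷ mol.
Φ = 3.138×10⁻⁸ mol / 7.734×10⁻⁷ mol photons = 0.041.

Φ = 0.041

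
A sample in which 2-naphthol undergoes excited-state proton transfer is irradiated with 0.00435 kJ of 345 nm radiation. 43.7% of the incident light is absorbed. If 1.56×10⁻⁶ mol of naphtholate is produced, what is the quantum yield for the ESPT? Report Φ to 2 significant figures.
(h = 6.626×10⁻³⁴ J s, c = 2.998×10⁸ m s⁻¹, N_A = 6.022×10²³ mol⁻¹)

Φ = 0.28

Photon energy at 345 nm: hc/λ = (6.626×10⁻³⁴)(2.998×10⁸)/(345×10⁻⁹) = 5.758×10⁻¹⁹ J.
Incident energy: 0.00435 kJ = 4.35 J.
Photons incident: 4.35 / 5.758×10⁻¹⁹ = 7.555×10¹⁸, i.e. 7.555×10¹⁸/6.022×10²³ = 1.255×10⁻⁵ mol.
Photons absorbed: 0.437 × 1.255×10⁻⁵ = 5.484×10⁻⁶ mol.
Φ = 1.56×10⁻⁶ mol / 5.484×10⁻⁶ mol photons = 0.28.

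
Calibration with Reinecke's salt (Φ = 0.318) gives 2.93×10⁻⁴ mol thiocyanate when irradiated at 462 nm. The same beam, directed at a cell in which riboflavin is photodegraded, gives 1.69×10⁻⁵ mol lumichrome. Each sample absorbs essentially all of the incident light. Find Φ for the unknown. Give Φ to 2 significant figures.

Φ = 0.018

Photons absorbed by the actinometer: 2.93×10⁻⁴ / 0.318 = 9.214×10⁻⁴ mol.
Φ(unknown) = 1.69×10⁻⁵ / 9.214×10⁻⁴ = 0.018.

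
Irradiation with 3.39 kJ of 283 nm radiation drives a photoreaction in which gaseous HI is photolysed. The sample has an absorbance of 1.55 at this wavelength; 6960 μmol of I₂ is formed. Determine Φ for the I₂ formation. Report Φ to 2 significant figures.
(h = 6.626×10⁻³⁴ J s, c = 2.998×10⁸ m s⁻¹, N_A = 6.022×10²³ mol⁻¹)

Φ = 0.89

Product: 6960 μmol = 0.00696 mol.
Photon energy at 283 nm: hc/λ = (6.626×10⁻³⁴)(2.998×10⁸)/(283×10⁻⁹) = 7.019×10⁻¹⁹ J.
Incident energy: 3.39 kJ = 3390 J.
Photons incident: 3390 / 7.019×10⁻¹⁹ = 4.830×10²¹, i.e. 4.830×10²¹/6.022×10²³ = 0.008021 mol.
Fraction absorbed: 1 − 10^(−1.55) = 0.9718.
Photons absorbed: 0.9718 × 0.008021 = 0.007795 mol.
Φ = 0.00696 mol / 0.007795 mol photons = 0.89.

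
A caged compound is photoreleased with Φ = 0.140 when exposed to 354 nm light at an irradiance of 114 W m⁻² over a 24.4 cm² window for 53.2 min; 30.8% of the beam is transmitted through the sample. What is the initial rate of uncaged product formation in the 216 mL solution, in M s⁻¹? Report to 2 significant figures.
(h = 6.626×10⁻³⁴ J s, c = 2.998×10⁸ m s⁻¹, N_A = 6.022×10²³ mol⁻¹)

Photon energy at 354 nm: hc/λ = (6.626×10⁻³⁴)(2.998×10⁸)/(354×10⁻⁹) = 5.612×10⁻¹⁹ J.
Energy delivered: (114 W m⁻²)(24.4×10⁻⁴ m²)(3192 s) = 887.9 J.
Photons incident: 887.9 / 5.612×10⁻¹⁹ = 1.582×10²¹, i.e. 1.582×10²¹/6.022×10²³ = 0.002627 mol.
Fraction absorbed: 1 − 30.8/100 = 0.6920.
Photons absorbed: 0.6920 × 0.002627 = 0.001818 mol.
Product formed: 0.140 × 0.001818 = 2.545×10⁻⁴ mol.
Rate: 2.545×10⁻⁴ mol / (3192 s × 0.216 L) = 3.7×10⁻⁷ M s⁻¹.

3.7×10⁻⁷ M s⁻¹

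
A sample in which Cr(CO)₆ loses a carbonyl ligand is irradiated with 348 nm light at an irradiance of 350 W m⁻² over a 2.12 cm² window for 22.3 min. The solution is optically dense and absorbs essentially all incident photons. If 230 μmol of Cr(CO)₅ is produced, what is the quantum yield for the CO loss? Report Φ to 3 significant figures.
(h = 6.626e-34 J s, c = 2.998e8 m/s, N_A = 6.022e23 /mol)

Φ = 0.796

Product: 230 μmol = 2.30e-4 mol.
Photon energy at 348 nm: hc/λ = (6.626e-34)(2.998e8)/(348e-9) = 5.708e-19 J.
Energy delivered: (350 W m⁻²)(2.12e-4 m²)(1338 s) = 99.28 J.
Photons incident: 99.28 / 5.708e-19 = 1.739e20, i.e. 1.739e20/6.022e23 = 2.888e-4 mol.
Φ = 2.30e-4 mol / 2.888e-4 mol photons = 0.796.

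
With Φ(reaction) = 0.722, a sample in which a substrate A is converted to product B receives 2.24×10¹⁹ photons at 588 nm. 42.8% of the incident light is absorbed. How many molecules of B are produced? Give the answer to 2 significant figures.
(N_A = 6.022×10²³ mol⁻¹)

Moles of photons: 2.24×10¹⁹ / 6.022×10²³ = 3.720×10⁻⁵ mol.
Photons absorbed: 0.428 × 3.720×10⁻⁵ = 1.592×10⁻⁵ mol.
Product: Φ × n_abs = 0.722 × 1.592×10⁻⁵ = 1.149×10⁻⁵ mol.
As a count: 1.149×10⁻⁵ × 6.022×10²³ = 6.9×10¹⁸.

6.9×10¹⁸ molecules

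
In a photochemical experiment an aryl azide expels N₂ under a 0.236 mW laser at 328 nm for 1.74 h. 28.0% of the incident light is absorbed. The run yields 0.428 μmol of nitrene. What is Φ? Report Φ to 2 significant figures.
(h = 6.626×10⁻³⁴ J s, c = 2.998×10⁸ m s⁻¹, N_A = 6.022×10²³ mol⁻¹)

Product: 0.428 μmol = 4.28×10⁻⁷ mol.
Photon energy at 328 nm: hc/λ = (6.626×10⁻³⁴)(2.998×10⁸)/(328×10⁻⁹) = 6.056×10⁻¹⁹ J.
Energy delivered: (0.236 mW)(6264 s) = 1.478 J.
Photons incident: 1.478 / 6.056×10⁻¹⁹ = 2.441×10¹⁸, i.e. 2.441×10¹⁸/6.022×10²³ = 4.053×10⁻⁶ mol.
Photons absorbed: 0.280 × 4.053×10⁻⁶ = 1.135×10⁻⁶ mol.
Φ = 4.28×10⁻⁷ mol / 1.135×10⁻⁶ mol photons = 0.38.

Φ = 0.38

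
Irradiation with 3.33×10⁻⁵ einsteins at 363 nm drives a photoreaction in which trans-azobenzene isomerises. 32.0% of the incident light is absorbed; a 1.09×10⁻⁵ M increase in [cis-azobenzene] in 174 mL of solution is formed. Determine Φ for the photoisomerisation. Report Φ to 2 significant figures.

Product: (1.09×10⁻⁵ M)(0.174 L) = 1.897×10⁻⁶ mol.
Photons absorbed: 0.320 × 3.33×10⁻⁵ = 1.066×10⁻⁵ mol.
Φ = 1.897×10⁻⁶ mol / 1.066×10⁻⁵ mol photons = 0.18.

Φ = 0.18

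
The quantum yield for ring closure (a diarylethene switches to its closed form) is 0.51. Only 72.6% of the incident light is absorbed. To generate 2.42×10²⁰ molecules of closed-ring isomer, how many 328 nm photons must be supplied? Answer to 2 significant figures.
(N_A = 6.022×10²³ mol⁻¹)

Product: 2.42×10²⁰ / 6.022×10²³ = 4.019×10⁻⁴ mol.
Photons that must be absorbed: 4.019×10⁻⁴ / 0.51 = 7.880×10⁻⁴ mol.
Incident photons needed: 7.880×10⁻⁴ / 0.726 = 0.001085 mol.
Photon count: 0.001085 × 6.022×10²³ = 6.5×10²⁰.

6.5×10²⁰ photons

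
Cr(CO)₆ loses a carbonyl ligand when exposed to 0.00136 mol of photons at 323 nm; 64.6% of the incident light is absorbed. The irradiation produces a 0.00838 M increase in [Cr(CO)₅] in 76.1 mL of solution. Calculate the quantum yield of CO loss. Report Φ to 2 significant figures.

Φ = 0.73

Product: (0.00838 M)(0.0761 L) = 6.377×10⁻⁴ mol.
Photons absorbed: 0.646 × 0.00136 = 8.786×10⁻⁴ mol.
Φ = 6.377×10⁻⁴ mol / 8.786×10⁻⁴ mol photons = 0.73.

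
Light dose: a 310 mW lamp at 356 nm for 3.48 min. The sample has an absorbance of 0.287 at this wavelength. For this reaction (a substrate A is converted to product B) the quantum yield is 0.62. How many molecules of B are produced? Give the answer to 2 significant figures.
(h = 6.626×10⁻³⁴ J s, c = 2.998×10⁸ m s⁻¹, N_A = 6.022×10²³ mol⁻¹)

Photon energy at 356 nm: hc/λ = (6.626×10⁻³⁴)(2.998×10⁸)/(356×10⁻⁹) = 5.580×10⁻¹⁹ J.
Energy delivered: (310 mW)(208.8 s) = 64.73 J.
Photons incident: 64.73 / 5.580×10⁻¹⁹ = 1.160×10²⁰, i.e. 1.160×10²⁰/6.022×10²³ = 1.926×10⁻⁴ mol.
Fraction absorbed: 1 − 10^(−0.287) = 0.4836.
Photons absorbed: 0.4836 × 1.926×10⁻⁴ = 9.314×10⁻⁵ mol.
Product: Φ × n_abs = 0.62 × 9.314×10⁻⁵ = 5.775×10⁻⁵ mol.
As a count: 5.775×10⁻⁵ × 6.022×10²³ = 3.5×10¹⁹.

3.5×10¹⁹ molecules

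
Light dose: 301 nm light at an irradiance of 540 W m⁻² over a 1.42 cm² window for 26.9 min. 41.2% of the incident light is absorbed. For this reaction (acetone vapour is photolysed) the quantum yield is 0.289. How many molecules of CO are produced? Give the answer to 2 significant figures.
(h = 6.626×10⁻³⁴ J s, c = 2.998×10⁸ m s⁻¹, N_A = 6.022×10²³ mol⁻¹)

2.2×10¹⁹ molecules

Photon energy at 301 nm: hc/λ = (6.626×10⁻³⁴)(2.998×10⁸)/(301×10⁻⁹) = 6.600×10⁻¹⁹ J.
Energy delivered: (540 W m⁻²)(1.42×10⁻⁴ m²)(1614 s) = 123.8 J.
Photons incident: 123.8 / 6.600×10⁻¹⁹ = 1.876×10²⁰, i.e. 1.876×10²⁰/6.022×10²³ = 3.115×10⁻⁴ mol.
Photons absorbed: 0.412 × 3.115×10⁻⁴ = 1.283×10⁻⁴ mol.
Product: Φ × n_abs = 0.289 × 1.283×10⁻⁴ = 3.708×10⁻⁵ mol.
As a count: 3.708×10⁻⁵ × 6.022×10²³ = 2.2×10¹⁹.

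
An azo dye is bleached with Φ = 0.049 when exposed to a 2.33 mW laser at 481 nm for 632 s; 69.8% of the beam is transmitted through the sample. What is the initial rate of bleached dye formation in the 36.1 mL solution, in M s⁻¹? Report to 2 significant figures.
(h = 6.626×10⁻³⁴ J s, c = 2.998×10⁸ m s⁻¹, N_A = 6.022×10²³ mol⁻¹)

Photon energy at 481 nm: hc/λ = (6.626×10⁻³⁴)(2.998×10⁸)/(481×10⁻⁹) = 4.130×10⁻¹⁹ J.
Energy delivered: (2.33 mW)(632 s) = 1.473 J.
Photons incident: 1.473 / 4.130×10⁻¹⁹ = 3.567×10¹⁸, i.e. 3.567×10¹⁸/6.022×10²³ = 5.923×10⁻⁶ mol.
Fraction absorbed: 1 − 69.8/100 = 0.3020.
Photons absorbed: 0.3020 × 5.923×10⁻⁶ = 1.789×10⁻⁶ mol.
Product formed: 0.049 × 1.789×10⁻⁶ = 8.766×10⁻⁸ mol.
Rate: 8.766×10⁻⁸ mol / (632 s × 0.0361 L) = 3.8×10⁻⁹ M s⁻¹.

3.8×10⁻⁹ M s⁻¹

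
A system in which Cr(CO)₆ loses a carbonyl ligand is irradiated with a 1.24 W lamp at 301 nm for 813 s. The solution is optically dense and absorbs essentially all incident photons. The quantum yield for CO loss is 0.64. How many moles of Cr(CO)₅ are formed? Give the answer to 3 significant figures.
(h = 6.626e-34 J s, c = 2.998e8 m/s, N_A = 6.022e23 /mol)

0.00162 mol

Photon energy at 301 nm: hc/λ = (6.626e-34)(2.998e8)/(301e-9) = 6.600e-19 J.
Energy delivered: (1.24 W)(813 s) = 1008 J.
Photons incident: 1008 / 6.600e-19 = 1.527e21, i.e. 1.527e21/6.022e23 = 0.002536 mol.
Product: Φ × n_abs = 0.64 × 0.002536 = 0.001623 mol.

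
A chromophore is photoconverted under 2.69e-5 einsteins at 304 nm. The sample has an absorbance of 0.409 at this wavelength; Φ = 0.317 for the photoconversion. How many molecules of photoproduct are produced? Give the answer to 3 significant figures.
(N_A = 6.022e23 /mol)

3.13e18 molecules

Fraction absorbed: 1 − 10^(−0.409) = 0.6101.
Photons absorbed: 0.6101 × 2.69e-5 = 1.641e-5 mol.
Product: Φ × n_abs = 0.317 × 1.641e-5 = 5.202e-6 mol.
As a count: 5.202e-6 × 6.022e23 = 3.13e18.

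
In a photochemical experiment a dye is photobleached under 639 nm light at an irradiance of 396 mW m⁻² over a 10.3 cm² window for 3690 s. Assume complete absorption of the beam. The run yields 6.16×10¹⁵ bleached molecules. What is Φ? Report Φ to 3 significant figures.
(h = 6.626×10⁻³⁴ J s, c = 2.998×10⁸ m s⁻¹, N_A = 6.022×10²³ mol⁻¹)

Φ = 0.00127

Product: 6.16×10¹⁵ / 6.022×10²³ = 1.023×10⁻⁸ mol.
Photon energy at 639 nm: hc/λ = (6.626×10⁻³⁴)(2.998×10⁸)/(639×10⁻⁹) = 3.109×10⁻¹⁹ J.
Energy delivered: (396 mW m⁻²)(10.3×10⁻⁴ m²)(3690 s) = 1.505 J.
Photons incident: 1.505 / 3.109×10⁻¹⁹ = 4.841×10¹⁸, i.e. 4.841×10¹⁸/6.022×10²³ = 8.039×10⁻⁶ mol.
Φ = 1.023×10⁻⁸ mol / 8.039×10⁻⁶ mol photons = 0.00127.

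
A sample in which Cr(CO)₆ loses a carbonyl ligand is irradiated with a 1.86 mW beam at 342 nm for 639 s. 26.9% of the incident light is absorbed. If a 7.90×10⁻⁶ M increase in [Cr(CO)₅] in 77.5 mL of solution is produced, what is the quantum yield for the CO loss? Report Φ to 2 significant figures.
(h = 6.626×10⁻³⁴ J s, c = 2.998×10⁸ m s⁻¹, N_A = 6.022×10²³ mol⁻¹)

Product: (7.90×10⁻⁶ M)(0.0775 L) = 6.123×10⁻⁷ mol.
Photon energy at 342 nm: hc/λ = (6.626×10⁻³⁴)(2.998×10⁸)/(342×10⁻⁹) = 5.808×10⁻¹⁹ J.
Energy delivered: (1.86 mW)(639 s) = 1.189 J.
Photons incident: 1.189 / 5.808×10⁻¹⁹ = 2.047×10¹⁸, i.e. 2.047×10¹⁸/6.022×10²³ = 3.399×10⁻⁶ mol.
Photons absorbed: 0.269 × 3.399×10⁻⁶ = 9.143×10⁻⁷ mol.
Φ = 6.123×10⁻⁷ mol / 9.143×10⁻⁷ mol photons = 0.67.

Φ = 0.67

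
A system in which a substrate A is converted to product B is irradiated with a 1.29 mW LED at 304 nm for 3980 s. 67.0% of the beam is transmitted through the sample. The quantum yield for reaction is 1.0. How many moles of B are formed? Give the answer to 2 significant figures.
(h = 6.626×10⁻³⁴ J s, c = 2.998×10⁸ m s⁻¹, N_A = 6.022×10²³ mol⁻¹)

4.3×10⁻⁶ mol

Photon energy at 304 nm: hc/λ = (6.626×10⁻³⁴)(2.998×10⁸)/(304×10⁻⁹) = 6.534×10⁻¹⁹ J.
Energy delivered: (1.29 mW)(3980 s) = 5.134 J.
Photons incident: 5.134 / 6.534×10⁻¹⁹ = 7.857×10¹⁸, i.e. 7.857×10¹⁸/6.022×10²³ = 1.305×10⁻⁵ mol.
Fraction absorbed: 1 − 67.0/100 = 0.3300.
Photons absorbed: 0.3300 × 1.305×10⁻⁵ = 4.307×10⁻⁶ mol.
Product: Φ × n_abs = 1.0 × 4.307×10⁻⁶ = 4.307×10⁻⁶ mol.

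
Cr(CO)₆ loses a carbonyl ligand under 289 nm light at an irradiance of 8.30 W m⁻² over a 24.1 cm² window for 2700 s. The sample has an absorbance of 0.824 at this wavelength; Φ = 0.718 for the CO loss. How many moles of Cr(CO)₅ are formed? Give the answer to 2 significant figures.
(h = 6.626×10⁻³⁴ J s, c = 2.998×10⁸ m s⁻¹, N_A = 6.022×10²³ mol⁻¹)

Photon energy at 289 nm: hc/λ = (6.626×10⁻³⁴)(2.998×10⁸)/(289×10⁻⁹) = 6.874×10⁻¹⁹ J.
Energy delivered: (8.30 W m⁻²)(24.1×10⁻⁴ m²)(2700 s) = 54.01 J.
Photons incident: 54.01 / 6.874×10⁻¹⁹ = 7.857×10¹⁹, i.e. 7.857×10¹⁹/6.022×10²³ = 1.305×10⁻⁴ mol.
Fraction absorbed: 1 − 10^(−0.824) = 0.8500.
Photons absorbed: 0.8500 × 1.305×10⁻⁴ = 1.109×10⁻⁴ mol.
Product: Φ × n_abs = 0.718 × 1.109×10⁻⁴ = 7.963×10⁻⁵ mol.

8.0×10⁻⁵ mol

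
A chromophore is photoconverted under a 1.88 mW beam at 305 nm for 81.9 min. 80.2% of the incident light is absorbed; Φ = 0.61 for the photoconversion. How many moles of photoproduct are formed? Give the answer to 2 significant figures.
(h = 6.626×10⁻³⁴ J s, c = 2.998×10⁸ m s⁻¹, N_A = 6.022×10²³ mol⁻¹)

1.2×10⁻⁵ mol

Photon energy at 305 nm: hc/λ = (6.626×10⁻³⁴)(2.998×10⁸)/(305×10⁻⁹) = 6.513×10⁻¹⁹ J.
Energy delivered: (1.88 mW)(4914 s) = 9.238 J.
Photons incident: 9.238 / 6.513×10⁻¹⁹ = 1.418×10¹⁹, i.e. 1.418×10¹⁹/6.022×10²³ = 2.355×10⁻⁵ mol.
Photons absorbed: 0.802 × 2.355×10⁻⁵ = 1.889×10⁻⁵ mol.
Product: Φ × n_abs = 0.61 × 1.889×10⁻⁵ = 1.152×10⁻⁵ mol.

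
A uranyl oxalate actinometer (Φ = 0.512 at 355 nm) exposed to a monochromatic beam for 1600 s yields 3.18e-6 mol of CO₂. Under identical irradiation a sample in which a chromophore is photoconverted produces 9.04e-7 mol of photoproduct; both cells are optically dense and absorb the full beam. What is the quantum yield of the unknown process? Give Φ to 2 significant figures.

Φ = 0.15

Photons absorbed by the actinometer: 3.18e-6 / 0.512 = 6.211e-6 mol.
Φ(unknown) = 9.04e-7 / 6.211e-6 = 0.15.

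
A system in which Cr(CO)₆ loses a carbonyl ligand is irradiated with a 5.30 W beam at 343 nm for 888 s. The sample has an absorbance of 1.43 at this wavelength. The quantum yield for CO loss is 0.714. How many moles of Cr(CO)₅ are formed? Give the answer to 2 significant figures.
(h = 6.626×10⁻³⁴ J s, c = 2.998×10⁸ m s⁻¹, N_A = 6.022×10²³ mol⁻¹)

Photon energy at 343 nm: hc/λ = (6.626×10⁻³⁴)(2.998×10⁸)/(343×10⁻⁹) = 5.791×10⁻¹⁹ J.
Energy delivered: (5.30 W)(888 s) = 4706 J.
Photons incident: 4706 / 5.791×10⁻¹⁹ = 8.126×10²¹, i.e. 8.126×10²¹/6.022×10²³ = 0.01349 mol.
Fraction absorbed: 1 − 10^(−1.43) = 0.9628.
Photons absorbed: 0.9628 × 0.01349 = 0.01299 mol.
Product: Φ × n_abs = 0.714 × 0.01299 = 0.009275 mol.

0.0093 mol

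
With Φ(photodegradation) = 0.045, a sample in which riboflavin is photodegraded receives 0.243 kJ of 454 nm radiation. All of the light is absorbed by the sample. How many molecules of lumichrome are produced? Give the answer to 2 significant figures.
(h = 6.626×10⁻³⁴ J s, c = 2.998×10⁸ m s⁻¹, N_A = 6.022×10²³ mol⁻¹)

2.5×10¹⁹ molecules

Photon energy at 454 nm: hc/λ = (6.626×10⁻³⁴)(2.998×10⁸)/(454×10⁻⁹) = 4.375×10⁻¹⁹ J.
Incident energy: 0.243 kJ = 243 J.
Photons incident: 243 / 4.375×10⁻¹⁹ = 5.554×10²⁰, i.e. 5.554×10²⁰/6.022×10²³ = 9.223×10⁻⁴ mol.
Product: Φ × n_abs = 0.045 × 9.223×10⁻⁴ = 4.150×10⁻⁵ mol.
As a count: 4.150×10⁻⁵ × 6.022×10²³ = 2.5×10¹⁹.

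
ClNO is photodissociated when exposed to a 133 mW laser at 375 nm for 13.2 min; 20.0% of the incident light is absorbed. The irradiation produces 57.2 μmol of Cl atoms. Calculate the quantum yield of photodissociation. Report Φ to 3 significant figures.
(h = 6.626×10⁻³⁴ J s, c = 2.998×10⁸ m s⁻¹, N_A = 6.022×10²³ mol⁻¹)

Product: 57.2 μmol = 5.72×10⁻⁵ mol.
Photon energy at 375 nm: hc/λ = (6.626×10⁻³⁴)(2.998×10⁸)/(375×10⁻⁹) = 5.297×10⁻¹⁹ J.
Energy delivered: (133 mW)(792 s) = 105.3 J.
Photons incident: 105.3 / 5.297×10⁻¹⁹ = 1.988×10²⁰, i.e. 1.988×10²⁰/6.022×10²³ = 3.301×10⁻⁴ mol.
Photons absorbed: 0.200 × 3.301×10⁻⁴ = 6.602×10⁻⁵ mol.
Φ = 5.72×10⁻⁵ mol / 6.602×10⁻⁵ mol photons = 0.866.

Φ = 0.866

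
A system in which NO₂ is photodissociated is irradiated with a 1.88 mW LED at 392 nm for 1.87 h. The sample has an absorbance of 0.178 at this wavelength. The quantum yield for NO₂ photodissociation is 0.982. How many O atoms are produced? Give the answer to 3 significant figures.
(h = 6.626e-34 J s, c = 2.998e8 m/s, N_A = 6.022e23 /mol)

8.25e18 atoms

Photon energy at 392 nm: hc/λ = (6.626e-34)(2.998e8)/(392e-9) = 5.068e-19 J.
Energy delivered: (1.88 mW)(6732 s) = 12.66 J.
Photons incident: 12.66 / 5.068e-19 = 2.498e19, i.e. 2.498e19/6.022e23 = 4.148e-5 mol.
Fraction absorbed: 1 − 10^(−0.178) = 0.3363.
Photons absorbed: 0.3363 × 4.148e-5 = 1.395e-5 mol.
Product: Φ × n_abs = 0.982 × 1.395e-5 = 1.370e-5 mol.
As a count: 1.370e-5 × 6.022e23 = 8.25e18.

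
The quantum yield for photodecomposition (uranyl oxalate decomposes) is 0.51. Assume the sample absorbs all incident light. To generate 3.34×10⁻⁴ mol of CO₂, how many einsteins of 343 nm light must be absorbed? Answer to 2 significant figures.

Photons that must be absorbed: 3.34×10⁻⁴ / 0.51 = 6.549×10⁻⁴ mol.

6.5×10⁻⁴ einstein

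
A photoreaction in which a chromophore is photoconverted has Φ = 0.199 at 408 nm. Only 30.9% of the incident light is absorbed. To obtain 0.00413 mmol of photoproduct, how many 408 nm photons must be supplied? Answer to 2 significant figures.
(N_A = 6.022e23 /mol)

Product: 0.00413 mmol = 4.13e-6 mol.
Photons that must be absorbed: 4.13e-6 / 0.199 = 2.075e-5 mol.
Incident photons needed: 2.075e-5 / 0.309 = 6.715e-5 mol.
Photon count: 6.715e-5 × 6.022e23 = 4.0e19.

4.0e19 photons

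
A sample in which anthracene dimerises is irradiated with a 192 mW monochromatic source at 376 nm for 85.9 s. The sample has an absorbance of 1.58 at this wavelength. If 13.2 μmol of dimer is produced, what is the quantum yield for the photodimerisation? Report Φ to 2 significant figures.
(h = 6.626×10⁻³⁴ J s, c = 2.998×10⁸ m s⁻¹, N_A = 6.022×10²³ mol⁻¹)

Φ = 0.26

Product: 13.2 μmol = 1.32×10⁻⁵ mol.
Photon energy at 376 nm: hc/λ = (6.626×10⁻³⁴)(2.998×10⁸)/(376×10⁻⁹) = 5.283×10⁻¹⁹ J.
Energy delivered: (192 mW)(85.9 s) = 16.49 J.
Photons incident: 16.49 / 5.283×10⁻¹⁹ = 3.121×10¹⁹, i.e. 3.121×10¹⁹/6.022×10²³ = 5.183×10⁻⁵ mol.
Fraction absorbed: 1 − 10^(−1.58) = 0.9737.
Photons absorbed: 0.9737 × 5.183×10⁻⁵ = 5.047×10⁻⁵ mol.
Φ = 1.32×10⁻⁵ mol / 5.047×10⁻⁵ mol photons = 0.26.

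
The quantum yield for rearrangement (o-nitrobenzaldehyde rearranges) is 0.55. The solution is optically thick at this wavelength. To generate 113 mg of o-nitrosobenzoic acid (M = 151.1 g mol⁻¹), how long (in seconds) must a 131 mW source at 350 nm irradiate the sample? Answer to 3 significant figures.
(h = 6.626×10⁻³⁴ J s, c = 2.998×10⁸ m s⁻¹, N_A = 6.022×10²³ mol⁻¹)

Product: 113 mg / 151.1 g mol⁻¹ = 7.478×10⁻⁴ mol.
Photons that must be absorbed: 7.478×10⁻⁴ / 0.55 = 0.001360 mol.
Photon energy: hc/λ = 5.676×10⁻¹⁹ J; per mole, 3.418×10⁵ J mol⁻¹.
Energy required: 0.001360 × 3.418×10⁵ = 464.8 J.
Time: 464.8 J / 0.131 W = 3550 s.

t ≈ 3550 s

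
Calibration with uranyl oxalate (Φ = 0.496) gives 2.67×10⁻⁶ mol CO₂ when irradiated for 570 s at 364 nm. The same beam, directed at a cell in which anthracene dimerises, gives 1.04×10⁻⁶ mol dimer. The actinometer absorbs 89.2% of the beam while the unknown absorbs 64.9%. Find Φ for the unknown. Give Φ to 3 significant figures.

Φ = 0.266

Photons absorbed by the actinometer: 2.67×10⁻⁶ / 0.496 = 5.383×10⁻⁶ mol.
Incident flux: 5.383×10⁻⁶ / 0.892 = 6.035×10⁻⁶ einstein.
Absorbed by unknown: 0.649 × 6.035×10⁻⁶ = 3.917×10⁻⁶ mol.
Φ(unknown) = 1.04×10⁻⁶ / 3.917×10⁻⁶ = 0.266.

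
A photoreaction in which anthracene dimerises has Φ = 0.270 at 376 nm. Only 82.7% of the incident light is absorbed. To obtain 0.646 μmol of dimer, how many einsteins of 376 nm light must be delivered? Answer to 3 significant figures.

2.89×10⁻⁶ einstein

Product: 0.646 μmol = 6.46×10⁻⁷ mol.
Photons that must be absorbed: 6.46×10⁻⁷ / 0.270 = 2.393×10⁻⁶ mol.
Incident photons needed: 2.393×10⁻⁶ / 0.827 = 2.894×10⁻⁶ mol.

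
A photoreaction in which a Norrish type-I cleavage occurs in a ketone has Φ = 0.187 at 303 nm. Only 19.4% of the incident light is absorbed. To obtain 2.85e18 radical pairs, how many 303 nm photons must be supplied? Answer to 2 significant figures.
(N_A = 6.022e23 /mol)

Product: 2.85e18 / 6.022e23 = 4.733e-6 mol.
Photons that must be absorbed: 4.733e-6 / 0.187 = 2.531e-5 mol.
Incident photons needed: 2.531e-5 / 0.194 = 1.305e-4 mol.
Photon count: 1.305e-4 × 6.022e23 = 7.9e19.

7.9e19 photons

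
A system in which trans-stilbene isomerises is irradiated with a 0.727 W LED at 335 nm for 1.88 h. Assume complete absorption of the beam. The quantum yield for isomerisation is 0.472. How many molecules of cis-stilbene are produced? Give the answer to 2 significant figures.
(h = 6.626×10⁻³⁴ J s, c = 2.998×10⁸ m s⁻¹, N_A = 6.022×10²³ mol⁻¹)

Photon energy at 335 nm: hc/λ = (6.626×10⁻³⁴)(2.998×10⁸)/(335×10⁻⁹) = 5.930×10⁻¹⁹ J.
Energy delivered: (0.727 W)(6768 s) = 4920 J.
Photons incident: 4920 / 5.930×10⁻¹⁹ = 8.297×10²¹, i.e. 8.297×10²¹/6.022×10²³ = 0.01378 mol.
Product: Φ × n_abs = 0.472 × 0.01378 = 0.006504 mol.
As a count: 0.006504 × 6.022×10²³ = 3.9×10²¹.

3.9×10²¹ molecules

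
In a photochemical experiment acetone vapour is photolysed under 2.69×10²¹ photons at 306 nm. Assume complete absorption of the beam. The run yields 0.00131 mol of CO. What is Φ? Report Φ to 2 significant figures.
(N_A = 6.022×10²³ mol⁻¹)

Φ = 0.29

Moles of photons: 2.69×10²¹ / 6.022×10²³ = 0.004467 mol.
Φ = 0.00131 mol / 0.004467 mol photons = 0.29.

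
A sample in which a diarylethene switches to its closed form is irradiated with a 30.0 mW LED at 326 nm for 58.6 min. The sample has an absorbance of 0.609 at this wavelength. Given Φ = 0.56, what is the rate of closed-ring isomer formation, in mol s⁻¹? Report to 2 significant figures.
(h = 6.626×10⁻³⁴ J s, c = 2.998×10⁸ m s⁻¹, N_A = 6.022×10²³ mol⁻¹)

3.5×10⁻⁸ mol s⁻¹

Photon energy at 326 nm: hc/λ = (6.626×10⁻³⁴)(2.998×10⁸)/(326×10⁻⁹) = 6.093×10⁻¹⁹ J.
Energy delivered: (30.0 mW)(3516 s) = 105.5 J.
Photons incident: 105.5 / 6.093×10⁻¹⁹ = 1.731×10²⁰, i.e. 1.731×10²⁰/6.022×10²³ = 2.874×10⁻⁴ mol.
Fraction absorbed: 1 − 10^(−0.609) = 0.7540.
Photons absorbed: 0.7540 × 2.874×10⁻⁴ = 2.167×10⁻⁴ mol.
Product formed: 0.56 × 2.167×10⁻⁴ = 1.214×10⁻⁴ mol.
Rate: 1.214×10⁻⁴ / 3516 s = 3.5×10⁻⁸ mol s⁻¹.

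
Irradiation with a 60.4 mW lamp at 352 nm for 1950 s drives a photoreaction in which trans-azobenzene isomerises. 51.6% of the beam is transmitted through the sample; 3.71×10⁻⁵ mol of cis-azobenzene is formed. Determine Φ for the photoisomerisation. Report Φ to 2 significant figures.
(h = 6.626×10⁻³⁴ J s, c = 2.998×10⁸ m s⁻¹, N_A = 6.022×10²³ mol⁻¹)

Photon energy at 352 nm: hc/λ = (6.626×10⁻³⁴)(2.998×10⁸)/(352×10⁻⁹) = 5.643×10⁻¹⁹ J.
Energy delivered: (60.4 mW)(1950 s) = 117.8 J.
Photons incident: 117.8 / 5.643×10⁻¹⁹ = 2.088×10²⁰, i.e. 2.088×10²⁰/6.022×10²³ = 3.467×10⁻⁴ mol.
Fraction absorbed: 1 − 51.6/100 = 0.4840.
Photons absorbed: 0.4840 × 3.467×10⁻⁴ = 1.678×10⁻⁴ mol.
Φ = 3.71×10⁻⁵ mol / 1.678×10⁻⁴ mol photons = 0.22.

Φ = 0.22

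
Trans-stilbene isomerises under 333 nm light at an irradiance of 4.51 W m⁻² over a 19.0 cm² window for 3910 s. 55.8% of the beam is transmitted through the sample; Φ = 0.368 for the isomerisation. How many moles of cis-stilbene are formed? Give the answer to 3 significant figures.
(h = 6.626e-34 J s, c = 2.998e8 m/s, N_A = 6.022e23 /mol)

Photon energy at 333 nm: hc/λ = (6.626e-34)(2.998e8)/(333e-9) = 5.965e-19 J.
Energy delivered: (4.51 W m⁻²)(19.0e-4 m²)(3910 s) = 33.50 J.
Photons incident: 33.50 / 5.965e-19 = 5.616e19, i.e. 5.616e19/6.022e23 = 9.326e-5 mol.
Fraction absorbed: 1 − 55.8/100 = 0.4420.
Photons absorbed: 0.4420 × 9.326e-5 = 4.122e-5 mol.
Product: Φ × n_abs = 0.368 × 4.122e-5 = 1.517e-5 mol.

1.52e-5 mol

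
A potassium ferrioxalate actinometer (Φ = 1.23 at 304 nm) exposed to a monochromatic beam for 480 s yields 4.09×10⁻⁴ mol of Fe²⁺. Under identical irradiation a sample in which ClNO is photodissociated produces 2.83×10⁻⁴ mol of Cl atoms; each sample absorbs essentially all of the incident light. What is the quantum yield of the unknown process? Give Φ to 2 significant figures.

Φ = 0.85

Photons absorbed by the actinometer: 4.09×10⁻⁴ / 1.23 = 3.325×10⁻⁴ mol.
Φ(unknown) = 2.83×10⁻⁴ / 3.325×10⁻⁴ = 0.85.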